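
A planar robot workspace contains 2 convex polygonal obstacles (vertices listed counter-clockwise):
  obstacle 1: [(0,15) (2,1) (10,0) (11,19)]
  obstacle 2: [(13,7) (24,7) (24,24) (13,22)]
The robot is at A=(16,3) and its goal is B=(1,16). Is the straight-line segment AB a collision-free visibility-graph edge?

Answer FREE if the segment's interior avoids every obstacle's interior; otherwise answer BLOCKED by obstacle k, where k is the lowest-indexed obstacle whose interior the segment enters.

BLOCKED by obstacle 1

Obstacle 1 [(0,15) (2,1) (10,0) (11,19)]:
  edge (0,15)–(2,1): clear
  edge (2,1)–(10,0): clear
  edge (10,0)–(11,19): crosses AB
  edge (11,19)–(0,15): crosses AB
  → BLOCKED
Obstacle 2 [(13,7) (24,7) (24,24) (13,22)]:
  edge (13,7)–(24,7): clear
  edge (24,7)–(24,24): clear
  edge (24,24)–(13,22): clear
  edge (13,22)–(13,7): clear
  midpoint (17/2,19/2) outside
  → clear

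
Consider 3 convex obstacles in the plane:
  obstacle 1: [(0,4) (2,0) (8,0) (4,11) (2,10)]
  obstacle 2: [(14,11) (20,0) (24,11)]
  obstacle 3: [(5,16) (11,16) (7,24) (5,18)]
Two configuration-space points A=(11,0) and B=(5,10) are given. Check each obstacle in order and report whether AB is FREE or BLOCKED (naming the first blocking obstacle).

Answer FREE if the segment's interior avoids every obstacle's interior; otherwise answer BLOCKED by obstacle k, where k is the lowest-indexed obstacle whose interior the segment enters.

Obstacle 1 [(0,4) (2,0) (8,0) (4,11) (2,10)]:
  edge (0,4)–(2,0): clear
  edge (2,0)–(8,0): clear
  edge (8,0)–(4,11): clear
  edge (4,11)–(2,10): clear
  edge (2,10)–(0,4): clear
  midpoint (8,5) outside
  → clear
Obstacle 2 [(14,11) (20,0) (24,11)]:
  edge (14,11)–(20,0): clear
  edge (20,0)–(24,11): clear
  edge (24,11)–(14,11): clear
  midpoint (8,5) outside
  → clear
Obstacle 3 [(5,16) (11,16) (7,24) (5,18)]:
  edge (5,16)–(11,16): clear
  edge (11,16)–(7,24): clear
  edge (7,24)–(5,18): clear
  edge (5,18)–(5,16): clear
  midpoint (8,5) outside
  → clear

FREE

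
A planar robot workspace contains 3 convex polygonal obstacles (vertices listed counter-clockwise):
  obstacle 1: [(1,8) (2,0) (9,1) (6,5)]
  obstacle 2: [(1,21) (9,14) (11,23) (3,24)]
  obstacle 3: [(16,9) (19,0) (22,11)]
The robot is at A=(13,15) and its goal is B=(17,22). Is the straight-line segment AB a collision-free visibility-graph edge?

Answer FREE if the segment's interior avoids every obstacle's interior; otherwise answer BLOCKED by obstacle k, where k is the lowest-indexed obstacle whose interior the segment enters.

Obstacle 1 [(1,8) (2,0) (9,1) (6,5)]:
  edge (1,8)–(2,0): clear
  edge (2,0)–(9,1): clear
  edge (9,1)–(6,5): clear
  edge (6,5)–(1,8): clear
  midpoint (15,37/2) outside
  → clear
Obstacle 2 [(1,21) (9,14) (11,23) (3,24)]:
  edge (1,21)–(9,14): clear
  edge (9,14)–(11,23): clear
  edge (11,23)–(3,24): clear
  edge (3,24)–(1,21): clear
  midpoint (15,37/2) outside
  → clear
Obstacle 3 [(16,9) (19,0) (22,11)]:
  edge (16,9)–(19,0): clear
  edge (19,0)–(22,11): clear
  edge (22,11)–(16,9): clear
  midpoint (15,37/2) outside
  → clear

FREE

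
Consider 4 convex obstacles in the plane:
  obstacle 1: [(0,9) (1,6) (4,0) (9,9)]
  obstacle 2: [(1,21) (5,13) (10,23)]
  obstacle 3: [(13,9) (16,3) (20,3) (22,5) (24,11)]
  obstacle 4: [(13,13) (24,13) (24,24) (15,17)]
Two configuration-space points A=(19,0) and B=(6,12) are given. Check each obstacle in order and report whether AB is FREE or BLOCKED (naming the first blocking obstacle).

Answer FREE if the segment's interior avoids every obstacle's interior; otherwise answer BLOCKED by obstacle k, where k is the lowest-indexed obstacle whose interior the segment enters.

FREE

Obstacle 1 [(0,9) (1,6) (4,0) (9,9)]:
  edge (0,9)–(1,6): clear
  edge (1,6)–(4,0): clear
  edge (4,0)–(9,9): clear
  edge (9,9)–(0,9): clear
  midpoint (25/2,6) outside
  → clear
Obstacle 2 [(1,21) (5,13) (10,23)]:
  edge (1,21)–(5,13): clear
  edge (5,13)–(10,23): clear
  edge (10,23)–(1,21): clear
  midpoint (25/2,6) outside
  → clear
Obstacle 3 [(13,9) (16,3) (20,3) (22,5) (24,11)]:
  edge (13,9)–(16,3): clear
  edge (16,3)–(20,3): clear
  edge (20,3)–(22,5): clear
  edge (22,5)–(24,11): clear
  edge (24,11)–(13,9): clear
  midpoint (25/2,6) outside
  → clear
Obstacle 4 [(13,13) (24,13) (24,24) (15,17)]:
  edge (13,13)–(24,13): clear
  edge (24,13)–(24,24): clear
  edge (24,24)–(15,17): clear
  edge (15,17)–(13,13): clear
  midpoint (25/2,6) outside
  → clear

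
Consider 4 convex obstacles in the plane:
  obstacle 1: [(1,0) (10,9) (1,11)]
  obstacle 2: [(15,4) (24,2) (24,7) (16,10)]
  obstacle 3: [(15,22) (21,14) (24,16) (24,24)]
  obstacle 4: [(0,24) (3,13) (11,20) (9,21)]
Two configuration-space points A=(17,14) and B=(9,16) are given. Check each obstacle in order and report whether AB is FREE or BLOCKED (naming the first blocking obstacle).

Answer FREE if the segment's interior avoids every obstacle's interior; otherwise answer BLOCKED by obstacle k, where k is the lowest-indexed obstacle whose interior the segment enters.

Obstacle 1 [(1,0) (10,9) (1,11)]:
  edge (1,0)–(10,9): clear
  edge (10,9)–(1,11): clear
  edge (1,11)–(1,0): clear
  midpoint (13,15) outside
  → clear
Obstacle 2 [(15,4) (24,2) (24,7) (16,10)]:
  edge (15,4)–(24,2): clear
  edge (24,2)–(24,7): clear
  edge (24,7)–(16,10): clear
  edge (16,10)–(15,4): clear
  midpoint (13,15) outside
  → clear
Obstacle 3 [(15,22) (21,14) (24,16) (24,24)]:
  edge (15,22)–(21,14): clear
  edge (21,14)–(24,16): clear
  edge (24,16)–(24,24): clear
  edge (24,24)–(15,22): clear
  midpoint (13,15) outside
  → clear
Obstacle 4 [(0,24) (3,13) (11,20) (9,21)]:
  edge (0,24)–(3,13): clear
  edge (3,13)–(11,20): clear
  edge (11,20)–(9,21): clear
  edge (9,21)–(0,24): clear
  midpoint (13,15) outside
  → clear

FREE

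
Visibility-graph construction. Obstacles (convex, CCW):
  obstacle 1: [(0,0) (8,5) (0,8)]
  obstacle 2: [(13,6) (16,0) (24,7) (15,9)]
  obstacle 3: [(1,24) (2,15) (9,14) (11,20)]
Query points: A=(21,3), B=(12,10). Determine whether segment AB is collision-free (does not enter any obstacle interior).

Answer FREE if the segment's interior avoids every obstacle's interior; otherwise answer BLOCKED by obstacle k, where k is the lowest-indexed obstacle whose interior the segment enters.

BLOCKED by obstacle 2

Obstacle 1 [(0,0) (8,5) (0,8)]:
  edge (0,0)–(8,5): clear
  edge (8,5)–(0,8): clear
  edge (0,8)–(0,0): clear
  midpoint (33/2,13/2) outside
  → clear
Obstacle 2 [(13,6) (16,0) (24,7) (15,9)]:
  edge (13,6)–(16,0): clear
  edge (16,0)–(24,7): crosses AB
  edge (24,7)–(15,9): clear
  edge (15,9)–(13,6): crosses AB
  → BLOCKED
Obstacle 3 [(1,24) (2,15) (9,14) (11,20)]:
  edge (1,24)–(2,15): clear
  edge (2,15)–(9,14): clear
  edge (9,14)–(11,20): clear
  edge (11,20)–(1,24): clear
  midpoint (33/2,13/2) outside
  → clear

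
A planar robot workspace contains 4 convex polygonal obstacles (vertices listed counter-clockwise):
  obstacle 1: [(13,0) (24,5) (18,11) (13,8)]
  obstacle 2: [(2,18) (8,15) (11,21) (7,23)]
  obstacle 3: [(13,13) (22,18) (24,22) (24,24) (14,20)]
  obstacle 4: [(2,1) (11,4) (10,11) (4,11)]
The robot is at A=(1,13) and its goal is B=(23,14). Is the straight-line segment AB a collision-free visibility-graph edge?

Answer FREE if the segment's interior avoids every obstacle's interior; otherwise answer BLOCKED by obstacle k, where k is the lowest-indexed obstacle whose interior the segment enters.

BLOCKED by obstacle 3

Obstacle 1 [(13,0) (24,5) (18,11) (13,8)]:
  edge (13,0)–(24,5): clear
  edge (24,5)–(18,11): clear
  edge (18,11)–(13,8): clear
  edge (13,8)–(13,0): clear
  midpoint (12,27/2) outside
  → clear
Obstacle 2 [(2,18) (8,15) (11,21) (7,23)]:
  edge (2,18)–(8,15): clear
  edge (8,15)–(11,21): clear
  edge (11,21)–(7,23): clear
  edge (7,23)–(2,18): clear
  midpoint (12,27/2) outside
  → clear
Obstacle 3 [(13,13) (22,18) (24,22) (24,24) (14,20)]:
  edge (13,13)–(22,18): crosses AB
  edge (22,18)–(24,22): clear
  edge (24,22)–(24,24): clear
  edge (24,24)–(14,20): clear
  edge (14,20)–(13,13): crosses AB
  → BLOCKED
Obstacle 4 [(2,1) (11,4) (10,11) (4,11)]:
  edge (2,1)–(11,4): clear
  edge (11,4)–(10,11): clear
  edge (10,11)–(4,11): clear
  edge (4,11)–(2,1): clear
  midpoint (12,27/2) outside
  → clear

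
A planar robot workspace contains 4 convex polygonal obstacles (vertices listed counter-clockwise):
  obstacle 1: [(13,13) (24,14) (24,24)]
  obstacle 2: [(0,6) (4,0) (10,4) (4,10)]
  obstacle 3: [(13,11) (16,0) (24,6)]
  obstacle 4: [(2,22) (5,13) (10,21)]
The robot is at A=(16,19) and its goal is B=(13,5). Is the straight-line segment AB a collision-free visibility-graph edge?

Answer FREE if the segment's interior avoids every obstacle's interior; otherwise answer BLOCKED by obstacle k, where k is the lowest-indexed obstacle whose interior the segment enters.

BLOCKED by obstacle 1

Obstacle 1 [(13,13) (24,14) (24,24)]:
  edge (13,13)–(24,14): crosses AB
  edge (24,14)–(24,24): clear
  edge (24,24)–(13,13): crosses AB
  → BLOCKED
Obstacle 2 [(0,6) (4,0) (10,4) (4,10)]:
  edge (0,6)–(4,0): clear
  edge (4,0)–(10,4): clear
  edge (10,4)–(4,10): clear
  edge (4,10)–(0,6): clear
  midpoint (29/2,12) outside
  → clear
Obstacle 3 [(13,11) (16,0) (24,6)]:
  edge (13,11)–(16,0): crosses AB
  edge (16,0)–(24,6): clear
  edge (24,6)–(13,11): crosses AB
  → BLOCKED
Obstacle 4 [(2,22) (5,13) (10,21)]:
  edge (2,22)–(5,13): clear
  edge (5,13)–(10,21): clear
  edge (10,21)–(2,22): clear
  midpoint (29/2,12) outside
  → clear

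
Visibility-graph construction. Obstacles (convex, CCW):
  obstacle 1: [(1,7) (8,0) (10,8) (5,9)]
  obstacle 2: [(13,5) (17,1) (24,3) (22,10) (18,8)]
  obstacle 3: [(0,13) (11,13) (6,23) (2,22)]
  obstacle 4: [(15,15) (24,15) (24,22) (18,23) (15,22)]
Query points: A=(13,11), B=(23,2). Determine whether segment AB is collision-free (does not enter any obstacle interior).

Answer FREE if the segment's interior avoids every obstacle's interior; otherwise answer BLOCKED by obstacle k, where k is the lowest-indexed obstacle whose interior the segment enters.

BLOCKED by obstacle 2

Obstacle 1 [(1,7) (8,0) (10,8) (5,9)]:
  edge (1,7)–(8,0): clear
  edge (8,0)–(10,8): clear
  edge (10,8)–(5,9): clear
  edge (5,9)–(1,7): clear
  midpoint (18,13/2) outside
  → clear
Obstacle 2 [(13,5) (17,1) (24,3) (22,10) (18,8)]:
  edge (13,5)–(17,1): clear
  edge (17,1)–(24,3): crosses AB
  edge (24,3)–(22,10): clear
  edge (22,10)–(18,8): clear
  edge (18,8)–(13,5): crosses AB
  → BLOCKED
Obstacle 3 [(0,13) (11,13) (6,23) (2,22)]:
  edge (0,13)–(11,13): clear
  edge (11,13)–(6,23): clear
  edge (6,23)–(2,22): clear
  edge (2,22)–(0,13): clear
  midpoint (18,13/2) outside
  → clear
Obstacle 4 [(15,15) (24,15) (24,22) (18,23) (15,22)]:
  edge (15,15)–(24,15): clear
  edge (24,15)–(24,22): clear
  edge (24,22)–(18,23): clear
  edge (18,23)–(15,22): clear
  edge (15,22)–(15,15): clear
  midpoint (18,13/2) outside
  → clear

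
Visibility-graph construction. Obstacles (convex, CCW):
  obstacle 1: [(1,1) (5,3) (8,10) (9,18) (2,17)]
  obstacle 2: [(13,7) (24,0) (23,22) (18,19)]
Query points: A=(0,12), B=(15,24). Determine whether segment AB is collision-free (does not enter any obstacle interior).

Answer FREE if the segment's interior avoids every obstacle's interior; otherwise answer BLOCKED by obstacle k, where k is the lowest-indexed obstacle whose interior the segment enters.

BLOCKED by obstacle 1

Obstacle 1 [(1,1) (5,3) (8,10) (9,18) (2,17)]:
  edge (1,1)–(5,3): clear
  edge (5,3)–(8,10): clear
  edge (8,10)–(9,18): clear
  edge (9,18)–(2,17): crosses AB
  edge (2,17)–(1,1): crosses AB
  → BLOCKED
Obstacle 2 [(13,7) (24,0) (23,22) (18,19)]:
  edge (13,7)–(24,0): clear
  edge (24,0)–(23,22): clear
  edge (23,22)–(18,19): clear
  edge (18,19)–(13,7): clear
  midpoint (15/2,18) outside
  → clear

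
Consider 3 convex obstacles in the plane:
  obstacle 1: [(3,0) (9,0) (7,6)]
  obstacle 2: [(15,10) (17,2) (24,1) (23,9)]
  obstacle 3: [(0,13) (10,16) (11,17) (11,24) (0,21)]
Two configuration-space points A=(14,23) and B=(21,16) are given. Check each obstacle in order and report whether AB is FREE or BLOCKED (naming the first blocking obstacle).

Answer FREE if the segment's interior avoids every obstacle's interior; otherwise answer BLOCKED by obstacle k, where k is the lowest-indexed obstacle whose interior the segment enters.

Obstacle 1 [(3,0) (9,0) (7,6)]:
  edge (3,0)–(9,0): clear
  edge (9,0)–(7,6): clear
  edge (7,6)–(3,0): clear
  midpoint (35/2,39/2) outside
  → clear
Obstacle 2 [(15,10) (17,2) (24,1) (23,9)]:
  edge (15,10)–(17,2): clear
  edge (17,2)–(24,1): clear
  edge (24,1)–(23,9): clear
  edge (23,9)–(15,10): clear
  midpoint (35/2,39/2) outside
  → clear
Obstacle 3 [(0,13) (10,16) (11,17) (11,24) (0,21)]:
  edge (0,13)–(10,16): clear
  edge (10,16)–(11,17): clear
  edge (11,17)–(11,24): clear
  edge (11,24)–(0,21): clear
  edge (0,21)–(0,13): clear
  midpoint (35/2,39/2) outside
  → clear

FREE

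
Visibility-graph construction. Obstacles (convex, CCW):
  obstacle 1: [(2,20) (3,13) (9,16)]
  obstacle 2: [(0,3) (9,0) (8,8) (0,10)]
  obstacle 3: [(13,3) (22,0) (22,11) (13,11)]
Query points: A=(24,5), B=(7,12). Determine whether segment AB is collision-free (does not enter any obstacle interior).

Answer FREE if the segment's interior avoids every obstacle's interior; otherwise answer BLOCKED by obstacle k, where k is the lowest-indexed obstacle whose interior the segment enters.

BLOCKED by obstacle 3

Obstacle 1 [(2,20) (3,13) (9,16)]:
  edge (2,20)–(3,13): clear
  edge (3,13)–(9,16): clear
  edge (9,16)–(2,20): clear
  midpoint (31/2,17/2) outside
  → clear
Obstacle 2 [(0,3) (9,0) (8,8) (0,10)]:
  edge (0,3)–(9,0): clear
  edge (9,0)–(8,8): clear
  edge (8,8)–(0,10): clear
  edge (0,10)–(0,3): clear
  midpoint (31/2,17/2) outside
  → clear
Obstacle 3 [(13,3) (22,0) (22,11) (13,11)]:
  edge (13,3)–(22,0): clear
  edge (22,0)–(22,11): crosses AB
  edge (22,11)–(13,11): clear
  edge (13,11)–(13,3): crosses AB
  → BLOCKED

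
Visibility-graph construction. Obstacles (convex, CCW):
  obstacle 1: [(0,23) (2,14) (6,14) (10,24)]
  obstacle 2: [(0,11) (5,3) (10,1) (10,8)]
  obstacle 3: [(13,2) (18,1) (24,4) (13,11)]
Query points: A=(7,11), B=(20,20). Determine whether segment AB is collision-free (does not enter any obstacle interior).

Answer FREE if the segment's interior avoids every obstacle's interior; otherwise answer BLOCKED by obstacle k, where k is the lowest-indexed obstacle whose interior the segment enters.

Obstacle 1 [(0,23) (2,14) (6,14) (10,24)]:
  edge (0,23)–(2,14): clear
  edge (2,14)–(6,14): clear
  edge (6,14)–(10,24): clear
  edge (10,24)–(0,23): clear
  midpoint (27/2,31/2) outside
  → clear
Obstacle 2 [(0,11) (5,3) (10,1) (10,8)]:
  edge (0,11)–(5,3): clear
  edge (5,3)–(10,1): clear
  edge (10,1)–(10,8): clear
  edge (10,8)–(0,11): clear
  midpoint (27/2,31/2) outside
  → clear
Obstacle 3 [(13,2) (18,1) (24,4) (13,11)]:
  edge (13,2)–(18,1): clear
  edge (18,1)–(24,4): clear
  edge (24,4)–(13,11): clear
  edge (13,11)–(13,2): clear
  midpoint (27/2,31/2) outside
  → clear

FREE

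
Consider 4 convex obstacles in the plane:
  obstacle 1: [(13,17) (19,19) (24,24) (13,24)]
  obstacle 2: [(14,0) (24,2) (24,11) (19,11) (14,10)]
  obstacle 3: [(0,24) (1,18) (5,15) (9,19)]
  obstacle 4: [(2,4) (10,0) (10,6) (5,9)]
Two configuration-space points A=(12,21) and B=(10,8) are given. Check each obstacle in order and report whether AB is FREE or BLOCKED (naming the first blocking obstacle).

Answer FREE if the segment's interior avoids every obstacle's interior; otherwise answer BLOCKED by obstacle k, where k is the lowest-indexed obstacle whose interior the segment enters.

FREE

Obstacle 1 [(13,17) (19,19) (24,24) (13,24)]:
  edge (13,17)–(19,19): clear
  edge (19,19)–(24,24): clear
  edge (24,24)–(13,24): clear
  edge (13,24)–(13,17): clear
  midpoint (11,29/2) outside
  → clear
Obstacle 2 [(14,0) (24,2) (24,11) (19,11) (14,10)]:
  edge (14,0)–(24,2): clear
  edge (24,2)–(24,11): clear
  edge (24,11)–(19,11): clear
  edge (19,11)–(14,10): clear
  edge (14,10)–(14,0): clear
  midpoint (11,29/2) outside
  → clear
Obstacle 3 [(0,24) (1,18) (5,15) (9,19)]:
  edge (0,24)–(1,18): clear
  edge (1,18)–(5,15): clear
  edge (5,15)–(9,19): clear
  edge (9,19)–(0,24): clear
  midpoint (11,29/2) outside
  → clear
Obstacle 4 [(2,4) (10,0) (10,6) (5,9)]:
  edge (2,4)–(10,0): clear
  edge (10,0)–(10,6): clear
  edge (10,6)–(5,9): clear
  edge (5,9)–(2,4): clear
  midpoint (11,29/2) outside
  → clear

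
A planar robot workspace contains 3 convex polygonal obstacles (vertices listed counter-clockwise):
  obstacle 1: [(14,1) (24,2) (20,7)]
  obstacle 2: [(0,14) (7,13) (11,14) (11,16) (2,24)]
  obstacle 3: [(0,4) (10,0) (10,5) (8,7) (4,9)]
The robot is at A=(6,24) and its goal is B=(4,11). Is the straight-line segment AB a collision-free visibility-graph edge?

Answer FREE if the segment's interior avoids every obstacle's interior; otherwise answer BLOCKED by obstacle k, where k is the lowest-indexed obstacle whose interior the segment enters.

Obstacle 1 [(14,1) (24,2) (20,7)]:
  edge (14,1)–(24,2): clear
  edge (24,2)–(20,7): clear
  edge (20,7)–(14,1): clear
  midpoint (5,35/2) outside
  → clear
Obstacle 2 [(0,14) (7,13) (11,14) (11,16) (2,24)]:
  edge (0,14)–(7,13): crosses AB
  edge (7,13)–(11,14): clear
  edge (11,14)–(11,16): clear
  edge (11,16)–(2,24): crosses AB
  edge (2,24)–(0,14): clear
  → BLOCKED
Obstacle 3 [(0,4) (10,0) (10,5) (8,7) (4,9)]:
  edge (0,4)–(10,0): clear
  edge (10,0)–(10,5): clear
  edge (10,5)–(8,7): clear
  edge (8,7)–(4,9): clear
  edge (4,9)–(0,4): clear
  midpoint (5,35/2) outside
  → clear

BLOCKED by obstacle 2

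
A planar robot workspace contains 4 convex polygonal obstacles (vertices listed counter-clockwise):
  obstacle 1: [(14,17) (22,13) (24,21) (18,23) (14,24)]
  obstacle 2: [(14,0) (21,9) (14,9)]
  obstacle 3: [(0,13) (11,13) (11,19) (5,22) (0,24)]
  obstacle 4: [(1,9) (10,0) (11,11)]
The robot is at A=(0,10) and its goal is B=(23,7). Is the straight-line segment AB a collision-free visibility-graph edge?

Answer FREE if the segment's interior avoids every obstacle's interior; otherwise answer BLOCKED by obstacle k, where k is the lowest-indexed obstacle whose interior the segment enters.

Obstacle 1 [(14,17) (22,13) (24,21) (18,23) (14,24)]:
  edge (14,17)–(22,13): clear
  edge (22,13)–(24,21): clear
  edge (24,21)–(18,23): clear
  edge (18,23)–(14,24): clear
  edge (14,24)–(14,17): clear
  midpoint (23/2,17/2) outside
  → clear
Obstacle 2 [(14,0) (21,9) (14,9)]:
  edge (14,0)–(21,9): crosses AB
  edge (21,9)–(14,9): clear
  edge (14,9)–(14,0): crosses AB
  → BLOCKED
Obstacle 3 [(0,13) (11,13) (11,19) (5,22) (0,24)]:
  edge (0,13)–(11,13): clear
  edge (11,13)–(11,19): clear
  edge (11,19)–(5,22): clear
  edge (5,22)–(0,24): clear
  edge (0,24)–(0,13): clear
  midpoint (23/2,17/2) outside
  → clear
Obstacle 4 [(1,9) (10,0) (11,11)]:
  edge (1,9)–(10,0): clear
  edge (10,0)–(11,11): crosses AB
  edge (11,11)–(1,9): crosses AB
  → BLOCKED

BLOCKED by obstacle 2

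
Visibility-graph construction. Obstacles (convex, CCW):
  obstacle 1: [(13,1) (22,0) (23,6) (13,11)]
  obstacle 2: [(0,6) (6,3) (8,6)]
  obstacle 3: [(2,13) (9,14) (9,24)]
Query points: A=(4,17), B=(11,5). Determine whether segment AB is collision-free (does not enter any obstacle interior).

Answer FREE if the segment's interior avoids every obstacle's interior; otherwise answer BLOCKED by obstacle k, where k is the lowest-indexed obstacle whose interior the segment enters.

BLOCKED by obstacle 3

Obstacle 1 [(13,1) (22,0) (23,6) (13,11)]:
  edge (13,1)–(22,0): clear
  edge (22,0)–(23,6): clear
  edge (23,6)–(13,11): clear
  edge (13,11)–(13,1): clear
  midpoint (15/2,11) outside
  → clear
Obstacle 2 [(0,6) (6,3) (8,6)]:
  edge (0,6)–(6,3): clear
  edge (6,3)–(8,6): clear
  edge (8,6)–(0,6): clear
  midpoint (15/2,11) outside
  → clear
Obstacle 3 [(2,13) (9,14) (9,24)]:
  edge (2,13)–(9,14): crosses AB
  edge (9,14)–(9,24): clear
  edge (9,24)–(2,13): crosses AB
  → BLOCKED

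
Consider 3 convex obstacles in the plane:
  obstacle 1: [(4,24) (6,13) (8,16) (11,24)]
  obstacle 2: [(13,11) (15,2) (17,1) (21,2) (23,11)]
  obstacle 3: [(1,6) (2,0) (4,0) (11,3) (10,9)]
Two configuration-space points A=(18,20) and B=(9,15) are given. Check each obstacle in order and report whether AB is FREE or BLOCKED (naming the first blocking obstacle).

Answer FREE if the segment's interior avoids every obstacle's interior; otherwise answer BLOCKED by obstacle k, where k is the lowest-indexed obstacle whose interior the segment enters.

Obstacle 1 [(4,24) (6,13) (8,16) (11,24)]:
  edge (4,24)–(6,13): clear
  edge (6,13)–(8,16): clear
  edge (8,16)–(11,24): clear
  edge (11,24)–(4,24): clear
  midpoint (27/2,35/2) outside
  → clear
Obstacle 2 [(13,11) (15,2) (17,1) (21,2) (23,11)]:
  edge (13,11)–(15,2): clear
  edge (15,2)–(17,1): clear
  edge (17,1)–(21,2): clear
  edge (21,2)–(23,11): clear
  edge (23,11)–(13,11): clear
  midpoint (27/2,35/2) outside
  → clear
Obstacle 3 [(1,6) (2,0) (4,0) (11,3) (10,9)]:
  edge (1,6)–(2,0): clear
  edge (2,0)–(4,0): clear
  edge (4,0)–(11,3): clear
  edge (11,3)–(10,9): clear
  edge (10,9)–(1,6): clear
  midpoint (27/2,35/2) outside
  → clear

FREE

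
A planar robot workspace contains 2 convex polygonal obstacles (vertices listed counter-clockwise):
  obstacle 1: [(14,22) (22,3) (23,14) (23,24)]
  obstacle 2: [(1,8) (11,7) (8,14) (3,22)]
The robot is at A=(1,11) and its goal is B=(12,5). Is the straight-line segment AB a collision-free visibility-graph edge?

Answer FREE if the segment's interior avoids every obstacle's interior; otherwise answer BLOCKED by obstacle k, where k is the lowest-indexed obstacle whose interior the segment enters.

Obstacle 1 [(14,22) (22,3) (23,14) (23,24)]:
  edge (14,22)–(22,3): clear
  edge (22,3)–(23,14): clear
  edge (23,14)–(23,24): clear
  edge (23,24)–(14,22): clear
  midpoint (13/2,8) outside
  → clear
Obstacle 2 [(1,8) (11,7) (8,14) (3,22)]:
  edge (1,8)–(11,7): crosses AB
  edge (11,7)–(8,14): clear
  edge (8,14)–(3,22): clear
  edge (3,22)–(1,8): crosses AB
  → BLOCKED

BLOCKED by obstacle 2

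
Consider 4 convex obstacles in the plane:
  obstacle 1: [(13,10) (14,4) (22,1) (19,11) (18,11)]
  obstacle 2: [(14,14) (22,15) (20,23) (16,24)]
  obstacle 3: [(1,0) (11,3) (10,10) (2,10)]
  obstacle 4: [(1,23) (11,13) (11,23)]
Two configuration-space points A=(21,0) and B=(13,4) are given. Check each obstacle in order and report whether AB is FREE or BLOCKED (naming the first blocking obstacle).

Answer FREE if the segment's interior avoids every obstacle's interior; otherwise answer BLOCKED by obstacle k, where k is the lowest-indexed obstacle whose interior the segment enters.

FREE

Obstacle 1 [(13,10) (14,4) (22,1) (19,11) (18,11)]:
  edge (13,10)–(14,4): clear
  edge (14,4)–(22,1): clear
  edge (22,1)–(19,11): clear
  edge (19,11)–(18,11): clear
  edge (18,11)–(13,10): clear
  midpoint (17,2) outside
  → clear
Obstacle 2 [(14,14) (22,15) (20,23) (16,24)]:
  edge (14,14)–(22,15): clear
  edge (22,15)–(20,23): clear
  edge (20,23)–(16,24): clear
  edge (16,24)–(14,14): clear
  midpoint (17,2) outside
  → clear
Obstacle 3 [(1,0) (11,3) (10,10) (2,10)]:
  edge (1,0)–(11,3): clear
  edge (11,3)–(10,10): clear
  edge (10,10)–(2,10): clear
  edge (2,10)–(1,0): clear
  midpoint (17,2) outside
  → clear
Obstacle 4 [(1,23) (11,13) (11,23)]:
  edge (1,23)–(11,13): clear
  edge (11,13)–(11,23): clear
  edge (11,23)–(1,23): clear
  midpoint (17,2) outside
  → clear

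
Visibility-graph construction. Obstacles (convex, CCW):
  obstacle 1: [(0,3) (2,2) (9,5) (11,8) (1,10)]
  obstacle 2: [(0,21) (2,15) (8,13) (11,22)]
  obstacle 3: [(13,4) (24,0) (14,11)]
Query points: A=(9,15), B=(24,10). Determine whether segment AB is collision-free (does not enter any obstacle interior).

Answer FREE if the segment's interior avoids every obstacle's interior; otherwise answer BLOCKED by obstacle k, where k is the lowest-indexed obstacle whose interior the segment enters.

Obstacle 1 [(0,3) (2,2) (9,5) (11,8) (1,10)]:
  edge (0,3)–(2,2): clear
  edge (2,2)–(9,5): clear
  edge (9,5)–(11,8): clear
  edge (11,8)–(1,10): clear
  edge (1,10)–(0,3): clear
  midpoint (33/2,25/2) outside
  → clear
Obstacle 2 [(0,21) (2,15) (8,13) (11,22)]:
  edge (0,21)–(2,15): clear
  edge (2,15)–(8,13): clear
  edge (8,13)–(11,22): clear
  edge (11,22)–(0,21): clear
  midpoint (33/2,25/2) outside
  → clear
Obstacle 3 [(13,4) (24,0) (14,11)]:
  edge (13,4)–(24,0): clear
  edge (24,0)–(14,11): clear
  edge (14,11)–(13,4): clear
  midpoint (33/2,25/2) outside
  → clear

FREE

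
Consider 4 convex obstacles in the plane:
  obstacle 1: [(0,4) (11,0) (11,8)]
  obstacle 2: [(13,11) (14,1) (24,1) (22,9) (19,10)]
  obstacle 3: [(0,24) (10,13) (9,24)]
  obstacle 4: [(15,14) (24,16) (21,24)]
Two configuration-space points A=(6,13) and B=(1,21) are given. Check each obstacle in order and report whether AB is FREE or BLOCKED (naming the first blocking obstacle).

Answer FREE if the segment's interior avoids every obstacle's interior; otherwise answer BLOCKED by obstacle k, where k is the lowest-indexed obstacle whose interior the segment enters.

FREE

Obstacle 1 [(0,4) (11,0) (11,8)]:
  edge (0,4)–(11,0): clear
  edge (11,0)–(11,8): clear
  edge (11,8)–(0,4): clear
  midpoint (7/2,17) outside
  → clear
Obstacle 2 [(13,11) (14,1) (24,1) (22,9) (19,10)]:
  edge (13,11)–(14,1): clear
  edge (14,1)–(24,1): clear
  edge (24,1)–(22,9): clear
  edge (22,9)–(19,10): clear
  edge (19,10)–(13,11): clear
  midpoint (7/2,17) outside
  → clear
Obstacle 3 [(0,24) (10,13) (9,24)]:
  edge (0,24)–(10,13): clear
  edge (10,13)–(9,24): clear
  edge (9,24)–(0,24): clear
  midpoint (7/2,17) outside
  → clear
Obstacle 4 [(15,14) (24,16) (21,24)]:
  edge (15,14)–(24,16): clear
  edge (24,16)–(21,24): clear
  edge (21,24)–(15,14): clear
  midpoint (7/2,17) outside
  → clear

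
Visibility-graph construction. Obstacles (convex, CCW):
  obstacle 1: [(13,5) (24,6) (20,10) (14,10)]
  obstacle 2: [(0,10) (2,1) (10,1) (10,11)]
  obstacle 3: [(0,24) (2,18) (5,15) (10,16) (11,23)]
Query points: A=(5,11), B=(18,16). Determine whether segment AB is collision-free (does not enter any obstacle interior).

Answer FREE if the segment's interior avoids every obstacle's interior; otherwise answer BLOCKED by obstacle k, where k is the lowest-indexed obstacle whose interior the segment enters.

Obstacle 1 [(13,5) (24,6) (20,10) (14,10)]:
  edge (13,5)–(24,6): clear
  edge (24,6)–(20,10): clear
  edge (20,10)–(14,10): clear
  edge (14,10)–(13,5): clear
  midpoint (23/2,27/2) outside
  → clear
Obstacle 2 [(0,10) (2,1) (10,1) (10,11)]:
  edge (0,10)–(2,1): clear
  edge (2,1)–(10,1): clear
  edge (10,1)–(10,11): clear
  edge (10,11)–(0,10): clear
  midpoint (23/2,27/2) outside
  → clear
Obstacle 3 [(0,24) (2,18) (5,15) (10,16) (11,23)]:
  edge (0,24)–(2,18): clear
  edge (2,18)–(5,15): clear
  edge (5,15)–(10,16): clear
  edge (10,16)–(11,23): clear
  edge (11,23)–(0,24): clear
  midpoint (23/2,27/2) outside
  → clear

FREE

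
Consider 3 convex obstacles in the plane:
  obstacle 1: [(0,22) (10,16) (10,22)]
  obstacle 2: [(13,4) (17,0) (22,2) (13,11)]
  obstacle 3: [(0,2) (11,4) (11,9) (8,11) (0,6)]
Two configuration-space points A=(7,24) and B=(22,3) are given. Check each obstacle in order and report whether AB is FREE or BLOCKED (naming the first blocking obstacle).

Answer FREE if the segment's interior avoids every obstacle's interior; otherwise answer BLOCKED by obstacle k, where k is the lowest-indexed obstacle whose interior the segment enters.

Obstacle 1 [(0,22) (10,16) (10,22)]:
  edge (0,22)–(10,16): clear
  edge (10,16)–(10,22): crosses AB
  edge (10,22)–(0,22): crosses AB
  → BLOCKED
Obstacle 2 [(13,4) (17,0) (22,2) (13,11)]:
  edge (13,4)–(17,0): clear
  edge (17,0)–(22,2): clear
  edge (22,2)–(13,11): clear
  edge (13,11)–(13,4): clear
  midpoint (29/2,27/2) outside
  → clear
Obstacle 3 [(0,2) (11,4) (11,9) (8,11) (0,6)]:
  edge (0,2)–(11,4): clear
  edge (11,4)–(11,9): clear
  edge (11,9)–(8,11): clear
  edge (8,11)–(0,6): clear
  edge (0,6)–(0,2): clear
  midpoint (29/2,27/2) outside
  → clear

BLOCKED by obstacle 1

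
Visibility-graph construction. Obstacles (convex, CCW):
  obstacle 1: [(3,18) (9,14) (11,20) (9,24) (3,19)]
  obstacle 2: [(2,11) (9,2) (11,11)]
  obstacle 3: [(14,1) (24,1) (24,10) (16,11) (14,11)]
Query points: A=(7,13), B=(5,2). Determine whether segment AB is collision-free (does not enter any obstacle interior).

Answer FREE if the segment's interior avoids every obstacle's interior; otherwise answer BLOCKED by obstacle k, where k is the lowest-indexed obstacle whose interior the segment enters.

BLOCKED by obstacle 2

Obstacle 1 [(3,18) (9,14) (11,20) (9,24) (3,19)]:
  edge (3,18)–(9,14): clear
  edge (9,14)–(11,20): clear
  edge (11,20)–(9,24): clear
  edge (9,24)–(3,19): clear
  edge (3,19)–(3,18): clear
  midpoint (6,15/2) outside
  → clear
Obstacle 2 [(2,11) (9,2) (11,11)]:
  edge (2,11)–(9,2): crosses AB
  edge (9,2)–(11,11): clear
  edge (11,11)–(2,11): crosses AB
  → BLOCKED
Obstacle 3 [(14,1) (24,1) (24,10) (16,11) (14,11)]:
  edge (14,1)–(24,1): clear
  edge (24,1)–(24,10): clear
  edge (24,10)–(16,11): clear
  edge (16,11)–(14,11): clear
  edge (14,11)–(14,1): clear
  midpoint (6,15/2) outside
  → clear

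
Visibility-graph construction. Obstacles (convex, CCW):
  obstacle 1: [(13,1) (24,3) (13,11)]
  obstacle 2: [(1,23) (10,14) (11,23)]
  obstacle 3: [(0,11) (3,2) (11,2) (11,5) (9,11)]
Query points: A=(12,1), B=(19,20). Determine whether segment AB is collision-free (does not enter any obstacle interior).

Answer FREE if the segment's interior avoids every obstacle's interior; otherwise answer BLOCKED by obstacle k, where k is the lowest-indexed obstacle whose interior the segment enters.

Obstacle 1 [(13,1) (24,3) (13,11)]:
  edge (13,1)–(24,3): clear
  edge (24,3)–(13,11): crosses AB
  edge (13,11)–(13,1): crosses AB
  → BLOCKED
Obstacle 2 [(1,23) (10,14) (11,23)]:
  edge (1,23)–(10,14): clear
  edge (10,14)–(11,23): clear
  edge (11,23)–(1,23): clear
  midpoint (31/2,21/2) outside
  → clear
Obstacle 3 [(0,11) (3,2) (11,2) (11,5) (9,11)]:
  edge (0,11)–(3,2): clear
  edge (3,2)–(11,2): clear
  edge (11,2)–(11,5): clear
  edge (11,5)–(9,11): clear
  edge (9,11)–(0,11): clear
  midpoint (31/2,21/2) outside
  → clear

BLOCKED by obstacle 1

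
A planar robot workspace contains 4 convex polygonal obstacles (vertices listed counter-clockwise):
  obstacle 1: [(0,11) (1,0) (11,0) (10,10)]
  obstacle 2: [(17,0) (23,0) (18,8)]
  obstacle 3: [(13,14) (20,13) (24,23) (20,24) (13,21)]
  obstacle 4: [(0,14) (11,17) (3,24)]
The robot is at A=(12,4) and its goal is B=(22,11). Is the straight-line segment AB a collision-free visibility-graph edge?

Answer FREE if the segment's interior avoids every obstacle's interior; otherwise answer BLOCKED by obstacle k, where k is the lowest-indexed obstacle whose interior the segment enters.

Obstacle 1 [(0,11) (1,0) (11,0) (10,10)]:
  edge (0,11)–(1,0): clear
  edge (1,0)–(11,0): clear
  edge (11,0)–(10,10): clear
  edge (10,10)–(0,11): clear
  midpoint (17,15/2) outside
  → clear
Obstacle 2 [(17,0) (23,0) (18,8)]:
  edge (17,0)–(23,0): clear
  edge (23,0)–(18,8): clear
  edge (18,8)–(17,0): clear
  midpoint (17,15/2) outside
  → clear
Obstacle 3 [(13,14) (20,13) (24,23) (20,24) (13,21)]:
  edge (13,14)–(20,13): clear
  edge (20,13)–(24,23): clear
  edge (24,23)–(20,24): clear
  edge (20,24)–(13,21): clear
  edge (13,21)–(13,14): clear
  midpoint (17,15/2) outside
  → clear
Obstacle 4 [(0,14) (11,17) (3,24)]:
  edge (0,14)–(11,17): clear
  edge (11,17)–(3,24): clear
  edge (3,24)–(0,14): clear
  midpoint (17,15/2) outside
  → clear

FREE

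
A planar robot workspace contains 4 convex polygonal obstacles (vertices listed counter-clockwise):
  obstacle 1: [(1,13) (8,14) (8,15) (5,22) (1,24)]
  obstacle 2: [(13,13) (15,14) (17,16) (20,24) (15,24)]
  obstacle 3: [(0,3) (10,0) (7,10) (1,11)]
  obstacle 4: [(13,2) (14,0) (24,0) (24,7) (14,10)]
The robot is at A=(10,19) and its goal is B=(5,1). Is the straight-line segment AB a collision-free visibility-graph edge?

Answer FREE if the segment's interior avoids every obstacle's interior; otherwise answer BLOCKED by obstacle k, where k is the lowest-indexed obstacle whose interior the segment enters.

Obstacle 1 [(1,13) (8,14) (8,15) (5,22) (1,24)]:
  edge (1,13)–(8,14): clear
  edge (8,14)–(8,15): clear
  edge (8,15)–(5,22): clear
  edge (5,22)–(1,24): clear
  edge (1,24)–(1,13): clear
  midpoint (15/2,10) outside
  → clear
Obstacle 2 [(13,13) (15,14) (17,16) (20,24) (15,24)]:
  edge (13,13)–(15,14): clear
  edge (15,14)–(17,16): clear
  edge (17,16)–(20,24): clear
  edge (20,24)–(15,24): clear
  edge (15,24)–(13,13): clear
  midpoint (15/2,10) outside
  → clear
Obstacle 3 [(0,3) (10,0) (7,10) (1,11)]:
  edge (0,3)–(10,0): crosses AB
  edge (10,0)–(7,10): crosses AB
  edge (7,10)–(1,11): clear
  edge (1,11)–(0,3): clear
  → BLOCKED
Obstacle 4 [(13,2) (14,0) (24,0) (24,7) (14,10)]:
  edge (13,2)–(14,0): clear
  edge (14,0)–(24,0): clear
  edge (24,0)–(24,7): clear
  edge (24,7)–(14,10): clear
  edge (14,10)–(13,2): clear
  midpoint (15/2,10) outside
  → clear

BLOCKED by obstacle 3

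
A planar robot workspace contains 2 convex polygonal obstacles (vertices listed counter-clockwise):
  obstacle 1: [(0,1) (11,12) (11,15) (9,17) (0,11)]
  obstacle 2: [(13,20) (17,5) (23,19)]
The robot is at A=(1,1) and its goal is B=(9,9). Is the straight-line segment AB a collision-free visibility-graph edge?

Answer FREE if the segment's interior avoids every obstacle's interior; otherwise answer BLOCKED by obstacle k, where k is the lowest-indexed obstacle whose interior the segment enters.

Obstacle 1 [(0,1) (11,12) (11,15) (9,17) (0,11)]:
  edge (0,1)–(11,12): clear
  edge (11,12)–(11,15): clear
  edge (11,15)–(9,17): clear
  edge (9,17)–(0,11): clear
  edge (0,11)–(0,1): clear
  midpoint (5,5) outside
  → clear
Obstacle 2 [(13,20) (17,5) (23,19)]:
  edge (13,20)–(17,5): clear
  edge (17,5)–(23,19): clear
  edge (23,19)–(13,20): clear
  midpoint (5,5) outside
  → clear

FREE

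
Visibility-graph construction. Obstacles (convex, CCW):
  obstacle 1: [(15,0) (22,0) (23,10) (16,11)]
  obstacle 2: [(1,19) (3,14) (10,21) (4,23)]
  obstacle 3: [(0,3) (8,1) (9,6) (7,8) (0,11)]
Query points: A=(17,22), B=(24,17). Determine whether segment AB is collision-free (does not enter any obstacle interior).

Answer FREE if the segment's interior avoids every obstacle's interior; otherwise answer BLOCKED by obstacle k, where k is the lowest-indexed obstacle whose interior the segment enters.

Obstacle 1 [(15,0) (22,0) (23,10) (16,11)]:
  edge (15,0)–(22,0): clear
  edge (22,0)–(23,10): clear
  edge (23,10)–(16,11): clear
  edge (16,11)–(15,0): clear
  midpoint (41/2,39/2) outside
  → clear
Obstacle 2 [(1,19) (3,14) (10,21) (4,23)]:
  edge (1,19)–(3,14): clear
  edge (3,14)–(10,21): clear
  edge (10,21)–(4,23): clear
  edge (4,23)–(1,19): clear
  midpoint (41/2,39/2) outside
  → clear
Obstacle 3 [(0,3) (8,1) (9,6) (7,8) (0,11)]:
  edge (0,3)–(8,1): clear
  edge (8,1)–(9,6): clear
  edge (9,6)–(7,8): clear
  edge (7,8)–(0,11): clear
  edge (0,11)–(0,3): clear
  midpoint (41/2,39/2) outside
  → clear

FREE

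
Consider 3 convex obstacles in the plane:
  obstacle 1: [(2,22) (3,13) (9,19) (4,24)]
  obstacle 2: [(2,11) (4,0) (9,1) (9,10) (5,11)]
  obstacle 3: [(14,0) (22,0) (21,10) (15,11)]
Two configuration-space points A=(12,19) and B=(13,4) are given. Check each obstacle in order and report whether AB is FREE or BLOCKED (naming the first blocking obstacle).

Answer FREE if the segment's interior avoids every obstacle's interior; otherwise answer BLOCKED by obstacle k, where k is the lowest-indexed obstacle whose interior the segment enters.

FREE

Obstacle 1 [(2,22) (3,13) (9,19) (4,24)]:
  edge (2,22)–(3,13): clear
  edge (3,13)–(9,19): clear
  edge (9,19)–(4,24): clear
  edge (4,24)–(2,22): clear
  midpoint (25/2,23/2) outside
  → clear
Obstacle 2 [(2,11) (4,0) (9,1) (9,10) (5,11)]:
  edge (2,11)–(4,0): clear
  edge (4,0)–(9,1): clear
  edge (9,1)–(9,10): clear
  edge (9,10)–(5,11): clear
  edge (5,11)–(2,11): clear
  midpoint (25/2,23/2) outside
  → clear
Obstacle 3 [(14,0) (22,0) (21,10) (15,11)]:
  edge (14,0)–(22,0): clear
  edge (22,0)–(21,10): clear
  edge (21,10)–(15,11): clear
  edge (15,11)–(14,0): clear
  midpoint (25/2,23/2) outside
  → clear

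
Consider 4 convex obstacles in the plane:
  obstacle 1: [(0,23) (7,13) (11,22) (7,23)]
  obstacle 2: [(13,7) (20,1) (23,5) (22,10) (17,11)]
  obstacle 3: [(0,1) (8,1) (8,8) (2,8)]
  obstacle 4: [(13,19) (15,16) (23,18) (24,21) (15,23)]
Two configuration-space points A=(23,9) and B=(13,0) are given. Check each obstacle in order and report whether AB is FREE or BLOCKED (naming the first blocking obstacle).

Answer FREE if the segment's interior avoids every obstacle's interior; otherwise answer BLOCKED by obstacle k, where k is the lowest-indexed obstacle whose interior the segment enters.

Obstacle 1 [(0,23) (7,13) (11,22) (7,23)]:
  edge (0,23)–(7,13): clear
  edge (7,13)–(11,22): clear
  edge (11,22)–(7,23): clear
  edge (7,23)–(0,23): clear
  midpoint (18,9/2) outside
  → clear
Obstacle 2 [(13,7) (20,1) (23,5) (22,10) (17,11)]:
  edge (13,7)–(20,1): crosses AB
  edge (20,1)–(23,5): clear
  edge (23,5)–(22,10): crosses AB
  edge (22,10)–(17,11): clear
  edge (17,11)–(13,7): clear
  → BLOCKED
Obstacle 3 [(0,1) (8,1) (8,8) (2,8)]:
  edge (0,1)–(8,1): clear
  edge (8,1)–(8,8): clear
  edge (8,8)–(2,8): clear
  edge (2,8)–(0,1): clear
  midpoint (18,9/2) outside
  → clear
Obstacle 4 [(13,19) (15,16) (23,18) (24,21) (15,23)]:
  edge (13,19)–(15,16): clear
  edge (15,16)–(23,18): clear
  edge (23,18)–(24,21): clear
  edge (24,21)–(15,23): clear
  edge (15,23)–(13,19): clear
  midpoint (18,9/2) outside
  → clear

BLOCKED by obstacle 2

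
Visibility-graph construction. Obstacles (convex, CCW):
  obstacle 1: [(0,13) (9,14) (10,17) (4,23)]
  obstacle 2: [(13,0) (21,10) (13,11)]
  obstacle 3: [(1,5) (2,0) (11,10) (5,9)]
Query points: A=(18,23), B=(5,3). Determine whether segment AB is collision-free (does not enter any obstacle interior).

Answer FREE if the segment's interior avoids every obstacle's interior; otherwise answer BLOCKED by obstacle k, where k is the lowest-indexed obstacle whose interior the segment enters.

BLOCKED by obstacle 3

Obstacle 1 [(0,13) (9,14) (10,17) (4,23)]:
  edge (0,13)–(9,14): clear
  edge (9,14)–(10,17): clear
  edge (10,17)–(4,23): clear
  edge (4,23)–(0,13): clear
  midpoint (23/2,13) outside
  → clear
Obstacle 2 [(13,0) (21,10) (13,11)]:
  edge (13,0)–(21,10): clear
  edge (21,10)–(13,11): clear
  edge (13,11)–(13,0): clear
  midpoint (23/2,13) outside
  → clear
Obstacle 3 [(1,5) (2,0) (11,10) (5,9)]:
  edge (1,5)–(2,0): clear
  edge (2,0)–(11,10): crosses AB
  edge (11,10)–(5,9): crosses AB
  edge (5,9)–(1,5): clear
  → BLOCKED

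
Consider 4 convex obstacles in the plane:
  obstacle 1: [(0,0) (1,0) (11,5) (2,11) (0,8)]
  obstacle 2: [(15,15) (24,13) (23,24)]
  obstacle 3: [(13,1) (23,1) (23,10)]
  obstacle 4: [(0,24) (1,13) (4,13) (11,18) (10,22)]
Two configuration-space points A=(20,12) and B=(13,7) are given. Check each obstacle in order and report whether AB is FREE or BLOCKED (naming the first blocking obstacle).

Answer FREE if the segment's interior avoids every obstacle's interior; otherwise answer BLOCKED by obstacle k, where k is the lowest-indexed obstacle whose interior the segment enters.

FREE

Obstacle 1 [(0,0) (1,0) (11,5) (2,11) (0,8)]:
  edge (0,0)–(1,0): clear
  edge (1,0)–(11,5): clear
  edge (11,5)–(2,11): clear
  edge (2,11)–(0,8): clear
  edge (0,8)–(0,0): clear
  midpoint (33/2,19/2) outside
  → clear
Obstacle 2 [(15,15) (24,13) (23,24)]:
  edge (15,15)–(24,13): clear
  edge (24,13)–(23,24): clear
  edge (23,24)–(15,15): clear
  midpoint (33/2,19/2) outside
  → clear
Obstacle 3 [(13,1) (23,1) (23,10)]:
  edge (13,1)–(23,1): clear
  edge (23,1)–(23,10): clear
  edge (23,10)–(13,1): clear
  midpoint (33/2,19/2) outside
  → clear
Obstacle 4 [(0,24) (1,13) (4,13) (11,18) (10,22)]:
  edge (0,24)–(1,13): clear
  edge (1,13)–(4,13): clear
  edge (4,13)–(11,18): clear
  edge (11,18)–(10,22): clear
  edge (10,22)–(0,24): clear
  midpoint (33/2,19/2) outside
  → clear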